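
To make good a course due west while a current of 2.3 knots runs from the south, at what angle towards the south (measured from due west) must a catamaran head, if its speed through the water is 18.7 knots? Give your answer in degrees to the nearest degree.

7°

The current pushes perpendicular to the desired track; the heading must have a component into the current equal to 2.3 knots: 18.7 sin θ = 2.3.
sin θ = 0.1230, so θ = 7.065°.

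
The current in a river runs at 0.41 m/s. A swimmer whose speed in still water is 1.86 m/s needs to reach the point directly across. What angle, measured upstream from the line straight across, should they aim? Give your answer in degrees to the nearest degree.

13°

To cancel the current, the upstream component of the swimmer's velocity must equal the flow: 1.86 sin θ = 0.41.
sin θ = 0.41 / 1.86 = 0.2204.
θ = arcsin(0.2204) = 12.734°.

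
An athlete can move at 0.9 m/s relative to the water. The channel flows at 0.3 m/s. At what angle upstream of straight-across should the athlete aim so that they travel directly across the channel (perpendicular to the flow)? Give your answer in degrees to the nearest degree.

To cancel the current, the upstream component of the athlete's velocity must equal the flow: 0.9 sin θ = 0.3.
sin θ = 0.3 / 0.9 = 0.3333.
θ = arcsin(0.3333) = 19.471°.

19°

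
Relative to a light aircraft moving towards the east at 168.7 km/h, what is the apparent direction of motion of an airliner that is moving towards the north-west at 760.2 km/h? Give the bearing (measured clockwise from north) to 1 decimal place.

Taking east as x and north as y: airliner velocity = (-537.543, 537.543) km/h; light aircraft velocity = (168.700, 0.000) km/h.
Velocity of airliner relative to light aircraft = (-537.543, 537.543) − (168.700, 0.000) = (-706.243, 537.543) km/h.
Bearing = atan2(-706.24, 537.54) = 307.28° clockwise from north.

307.3°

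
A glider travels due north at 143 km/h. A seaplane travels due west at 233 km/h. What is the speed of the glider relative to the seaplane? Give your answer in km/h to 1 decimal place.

Taking east as x and north as y: glider velocity = (0.000, 143.000) km/h; seaplane velocity = (-233.000, 0.000) km/h.
Velocity of glider relative to seaplane = (0.000, 143.000) − (-233.000, 0.000) = (233.000, 143.000) km/h.
Magnitude = |(233.000, 143.000)| = 273.383 km/h.

273.4 km/h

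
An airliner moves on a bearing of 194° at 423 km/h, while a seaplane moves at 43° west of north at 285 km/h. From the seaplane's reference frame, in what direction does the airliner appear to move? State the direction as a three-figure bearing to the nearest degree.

Taking east as x and north as y: airliner velocity = (-102.333, -410.435) km/h; seaplane velocity = (-194.370, 208.436) km/h.
Velocity of airliner relative to seaplane = (-102.333, -410.435) − (-194.370, 208.436) = (92.037, -618.871) km/h.
Bearing = atan2(92.04, -618.87) = 171.54° clockwise from north.

172°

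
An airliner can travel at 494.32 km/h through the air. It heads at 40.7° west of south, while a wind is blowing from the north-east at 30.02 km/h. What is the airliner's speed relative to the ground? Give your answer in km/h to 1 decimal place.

Taking east as x and north as y: velocity relative to the air = (-322.345, -374.761) km/h; the air relative to ground = (-21.227, -21.227) km/h.
Velocity relative to ground = (-322.345, -374.761) + (-21.227, -21.227) = (-343.573, -395.988) km/h.
Speed = |(-343.573, -395.988)| = 524.260 km/h.

524.3 km/h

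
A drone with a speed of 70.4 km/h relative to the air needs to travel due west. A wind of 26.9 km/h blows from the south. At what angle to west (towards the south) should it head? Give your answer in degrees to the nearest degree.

22°

The wind pushes perpendicular to the desired track; the heading must have a component into the wind equal to 26.9 km/h: 70.4 sin θ = 26.9.
sin θ = 0.3821, so θ = 22.464°.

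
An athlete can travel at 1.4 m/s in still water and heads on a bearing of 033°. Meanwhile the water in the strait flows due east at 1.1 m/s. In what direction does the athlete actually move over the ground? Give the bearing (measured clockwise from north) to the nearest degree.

058°

Taking east as x and north as y: velocity relative to the water = (0.762, 1.174) m/s; the water relative to ground = (1.100, 0.000) m/s.
Velocity relative to ground = (0.762, 1.174) + (1.100, 0.000) = (1.862, 1.174) m/s.
Bearing = atan2(1.86, 1.17) = 57.77° clockwise from north.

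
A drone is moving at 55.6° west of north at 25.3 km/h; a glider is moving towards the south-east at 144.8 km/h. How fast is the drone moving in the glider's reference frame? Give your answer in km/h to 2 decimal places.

169.73 km/h

Taking east as x and north as y: drone velocity = (-20.875, 14.294) km/h; glider velocity = (102.389, -102.389) km/h.
Velocity of drone relative to glider = (-20.875, 14.294) − (102.389, -102.389) = (-123.264, 116.683) km/h.
Magnitude = |(-123.264, 116.683)| = 169.732 km/h.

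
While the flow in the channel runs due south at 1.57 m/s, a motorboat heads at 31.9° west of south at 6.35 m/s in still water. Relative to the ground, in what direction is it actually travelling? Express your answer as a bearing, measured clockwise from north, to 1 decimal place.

Taking east as x and north as y: velocity relative to the water = (-3.356, -5.391) m/s; the water relative to ground = (0.000, -1.570) m/s.
Velocity relative to ground = (-3.356, -5.391) + (0.000, -1.570) = (-3.356, -6.961) m/s.
Bearing = atan2(-3.36, -6.96) = 205.74° clockwise from north.

205.7°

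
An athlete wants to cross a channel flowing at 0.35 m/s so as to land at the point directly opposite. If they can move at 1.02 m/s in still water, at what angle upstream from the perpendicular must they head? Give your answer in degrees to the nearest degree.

To cancel the current, the upstream component of the athlete's velocity must equal the flow: 1.02 sin θ = 0.35.
sin θ = 0.35 / 1.02 = 0.3431.
θ = arcsin(0.3431) = 20.068°.

20°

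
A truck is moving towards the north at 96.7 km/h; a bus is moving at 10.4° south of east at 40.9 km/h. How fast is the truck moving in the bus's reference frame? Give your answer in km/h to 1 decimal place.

111.6 km/h

Taking east as x and north as y: truck velocity = (0.000, 96.700) km/h; bus velocity = (40.228, -7.383) km/h.
Velocity of truck relative to bus = (0.000, 96.700) − (40.228, -7.383) = (-40.228, 104.083) km/h.
Magnitude = |(-40.228, 104.083)| = 111.587 km/h.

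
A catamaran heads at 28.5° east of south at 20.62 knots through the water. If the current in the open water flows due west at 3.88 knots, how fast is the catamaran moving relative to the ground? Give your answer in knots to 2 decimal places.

19.08 knots

Taking east as x and north as y: velocity relative to the water = (9.839, -18.121) knots; the water relative to ground = (-3.880, 0.000) knots.
Velocity relative to ground = (9.839, -18.121) + (-3.880, 0.000) = (5.959, -18.121) knots.
Speed = |(5.959, -18.121)| = 19.076 knots.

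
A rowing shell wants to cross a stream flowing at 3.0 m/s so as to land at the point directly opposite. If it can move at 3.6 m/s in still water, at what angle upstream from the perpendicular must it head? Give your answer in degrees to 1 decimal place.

56.4°

To cancel the current, the upstream component of the rowing shell's velocity must equal the flow: 3.6 sin θ = 3.0.
sin θ = 3.0 / 3.6 = 0.8333.
θ = arcsin(0.8333) = 56.443°.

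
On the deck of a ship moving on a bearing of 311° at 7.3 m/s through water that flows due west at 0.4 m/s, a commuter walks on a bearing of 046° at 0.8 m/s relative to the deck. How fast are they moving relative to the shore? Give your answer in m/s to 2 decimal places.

7.55 m/s

In east/north components (m/s): commuter relative to ship = (0.575, 0.556); ship relative to water = (-5.509, 4.789); water relative to ground = (-0.400, 0.000).
Sum = (-5.334, 5.345) m/s.
Speed = |(-5.334, 5.345)| = 7.551 m/s.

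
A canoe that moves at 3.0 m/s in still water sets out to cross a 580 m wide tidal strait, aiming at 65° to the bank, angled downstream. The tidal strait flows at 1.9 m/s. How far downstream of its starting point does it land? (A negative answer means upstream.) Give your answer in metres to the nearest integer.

Perpendicular speed = 2.719 m/s; crossing time = 580 / 2.719 = 213.320 s.
Net downstream speed = 3.168 m/s.
Drift = 3.168 × 213.320 = 675.766 m (downstream).

676 m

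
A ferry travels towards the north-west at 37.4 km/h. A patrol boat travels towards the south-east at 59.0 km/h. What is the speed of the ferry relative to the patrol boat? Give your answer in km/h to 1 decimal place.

96.4 km/h

Taking east as x and north as y: ferry velocity = (-26.446, 26.446) km/h; patrol boat velocity = (41.719, -41.719) km/h.
Velocity of ferry relative to patrol boat = (-26.446, 26.446) − (41.719, -41.719) = (-68.165, 68.165) km/h.
Magnitude = |(-68.165, 68.165)| = 96.400 km/h.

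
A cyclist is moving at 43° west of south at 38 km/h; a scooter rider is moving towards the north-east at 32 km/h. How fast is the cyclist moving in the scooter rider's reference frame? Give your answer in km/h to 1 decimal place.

70.0 km/h

Taking east as x and north as y: cyclist velocity = (-25.916, -27.791) km/h; scooter rider velocity = (22.627, 22.627) km/h.
Velocity of cyclist relative to scooter rider = (-25.916, -27.791) − (22.627, 22.627) = (-48.543, -50.419) km/h.
Magnitude = |(-48.543, -50.419)| = 69.989 km/h.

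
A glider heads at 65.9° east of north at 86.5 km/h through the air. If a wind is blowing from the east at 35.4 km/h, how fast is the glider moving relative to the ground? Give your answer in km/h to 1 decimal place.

Taking east as x and north as y: velocity relative to the air = (78.960, 35.321) km/h; the air relative to ground = (-35.400, 0.000) km/h.
Velocity relative to ground = (78.960, 35.321) + (-35.400, 0.000) = (43.560, 35.321) km/h.
Speed = |(43.560, 35.321)| = 56.081 km/h.

56.1 km/h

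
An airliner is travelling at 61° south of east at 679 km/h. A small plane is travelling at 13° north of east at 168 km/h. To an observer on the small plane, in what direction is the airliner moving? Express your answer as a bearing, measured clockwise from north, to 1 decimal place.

Taking east as x and north as y: airliner velocity = (329.186, -593.867) km/h; small plane velocity = (163.694, 37.792) km/h.
Velocity of airliner relative to small plane = (329.186, -593.867) − (163.694, 37.792) = (165.492, -631.659) km/h.
Bearing = atan2(165.49, -631.66) = 165.32° clockwise from north.

165.3°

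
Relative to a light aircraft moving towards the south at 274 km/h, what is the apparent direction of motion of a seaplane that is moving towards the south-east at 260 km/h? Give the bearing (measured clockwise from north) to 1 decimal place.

Taking east as x and north as y: seaplane velocity = (183.848, -183.848) km/h; light aircraft velocity = (0.000, -274.000) km/h.
Velocity of seaplane relative to light aircraft = (183.848, -183.848) − (0.000, -274.000) = (183.848, 90.152) km/h.
Bearing = atan2(183.85, 90.15) = 63.88° clockwise from north.

063.9°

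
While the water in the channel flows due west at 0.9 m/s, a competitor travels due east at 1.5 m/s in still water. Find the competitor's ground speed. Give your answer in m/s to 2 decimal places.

Taking east as x and north as y: velocity relative to the water = (1.500, 0.000) m/s; the water relative to ground = (-0.900, 0.000) m/s.
Velocity relative to ground = (1.500, 0.000) + (-0.900, 0.000) = (0.600, 0.000) m/s.
Speed = |(0.600, 0.000)| = 0.600 m/s.

0.60 m/s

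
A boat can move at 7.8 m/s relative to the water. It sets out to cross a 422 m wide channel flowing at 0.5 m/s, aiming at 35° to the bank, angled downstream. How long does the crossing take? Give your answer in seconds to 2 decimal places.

The component of the boat's velocity perpendicular to the bank is 7.8 × sin 35° = 4.474 m/s.
Only the cross-stream component determines the crossing time; the current contributes nothing perpendicular to the bank.
Time = 422 / 4.474 = 94.325 s.

94.32 s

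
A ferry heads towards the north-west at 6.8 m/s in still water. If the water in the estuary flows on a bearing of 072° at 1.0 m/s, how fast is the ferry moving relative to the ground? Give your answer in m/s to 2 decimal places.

Taking east as x and north as y: velocity relative to the water = (-4.808, 4.808) m/s; the water relative to ground = (0.951, 0.309) m/s.
Velocity relative to ground = (-4.808, 4.808) + (0.951, 0.309) = (-3.857, 5.117) m/s.
Speed = |(-3.857, 5.117)| = 6.408 m/s.

6.41 m/s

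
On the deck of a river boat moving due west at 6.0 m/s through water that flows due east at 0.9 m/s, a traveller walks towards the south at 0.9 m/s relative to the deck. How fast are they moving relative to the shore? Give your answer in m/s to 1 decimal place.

In east/north components (m/s): traveller relative to river boat = (0.000, -0.900); river boat relative to water = (-6.000, 0.000); water relative to ground = (0.900, 0.000).
Sum = (-5.100, -0.900) m/s.
Speed = |(-5.100, -0.900)| = 5.179 m/s.

5.2 m/s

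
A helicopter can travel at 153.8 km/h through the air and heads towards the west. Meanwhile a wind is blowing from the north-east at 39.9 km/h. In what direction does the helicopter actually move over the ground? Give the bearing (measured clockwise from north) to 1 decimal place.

261.2°

Taking east as x and north as y: velocity relative to the air = (-153.800, 0.000) km/h; the air relative to ground = (-28.214, -28.214) km/h.
Velocity relative to ground = (-153.800, 0.000) + (-28.214, -28.214) = (-182.014, -28.214) km/h.
Bearing = atan2(-182.01, -28.21) = 261.19° clockwise from north.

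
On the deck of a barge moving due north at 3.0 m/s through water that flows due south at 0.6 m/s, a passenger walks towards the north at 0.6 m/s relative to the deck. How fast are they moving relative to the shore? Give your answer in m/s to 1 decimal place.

In east/north components (m/s): passenger relative to barge = (0.000, 0.600); barge relative to water = (0.000, 3.000); water relative to ground = (0.000, -0.600).
Sum = (0.000, 3.000) m/s.
Speed = |(0.000, 3.000)| = 3.000 m/s.

3.0 m/s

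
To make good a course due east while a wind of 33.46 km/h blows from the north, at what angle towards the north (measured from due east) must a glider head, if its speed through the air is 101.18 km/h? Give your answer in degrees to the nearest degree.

19°

The wind pushes perpendicular to the desired track; the heading must have a component into the wind equal to 33.46 km/h: 101.18 sin θ = 33.46.
sin θ = 0.3307, so θ = 19.311°.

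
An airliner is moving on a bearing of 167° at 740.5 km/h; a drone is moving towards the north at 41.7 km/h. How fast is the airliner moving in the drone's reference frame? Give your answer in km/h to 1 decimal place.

Taking east as x and north as y: airliner velocity = (166.576, -721.521) km/h; drone velocity = (0.000, 41.700) km/h.
Velocity of airliner relative to drone = (166.576, -721.521) − (0.000, 41.700) = (166.576, -763.221) km/h.
Magnitude = |(166.576, -763.221)| = 781.188 km/h.

781.2 km/h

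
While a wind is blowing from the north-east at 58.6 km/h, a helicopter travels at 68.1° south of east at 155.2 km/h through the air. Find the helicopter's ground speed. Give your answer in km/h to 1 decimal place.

186.2 km/h

Taking east as x and north as y: velocity relative to the air = (57.888, -144.000) km/h; the air relative to ground = (-41.436, -41.436) km/h.
Velocity relative to ground = (57.888, -144.000) + (-41.436, -41.436) = (16.451, -185.437) km/h.
Speed = |(16.451, -185.437)| = 186.165 km/h.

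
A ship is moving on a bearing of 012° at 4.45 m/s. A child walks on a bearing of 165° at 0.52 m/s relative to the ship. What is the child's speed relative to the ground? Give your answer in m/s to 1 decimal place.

Taking east as x and north as y: ship velocity = (0.925, 4.353) m/s; child velocity relative to ship = (0.135, -0.502) m/s.
Velocity relative to ground = (0.925, 4.353) + (0.135, -0.502) = (1.060, 3.850) m/s.
Speed = |(1.060, 3.850)| = 3.994 m/s.

4.0 m/s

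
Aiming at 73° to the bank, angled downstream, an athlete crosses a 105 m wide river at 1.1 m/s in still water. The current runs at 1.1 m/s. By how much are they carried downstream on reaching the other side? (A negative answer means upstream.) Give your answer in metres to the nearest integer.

142 m

Perpendicular speed = 1.052 m/s; crossing time = 105 / 1.052 = 99.816 s.
Net downstream speed = 1.422 m/s.
Drift = 1.422 × 99.816 = 141.899 m (downstream).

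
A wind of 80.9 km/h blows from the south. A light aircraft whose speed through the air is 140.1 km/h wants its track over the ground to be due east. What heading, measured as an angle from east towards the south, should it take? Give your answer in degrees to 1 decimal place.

The wind pushes perpendicular to the desired track; the heading must have a component into the wind equal to 80.9 km/h: 140.1 sin θ = 80.9.
sin θ = 0.5774, so θ = 35.271°.

35.3°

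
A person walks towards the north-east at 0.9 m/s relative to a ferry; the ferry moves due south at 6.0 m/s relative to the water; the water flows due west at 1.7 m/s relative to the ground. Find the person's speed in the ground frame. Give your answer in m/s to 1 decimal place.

In east/north components (m/s): person relative to ferry = (0.636, 0.636); ferry relative to water = (0.000, -6.000); water relative to ground = (-1.700, 0.000).
Sum = (-1.064, -5.364) m/s.
Speed = |(-1.064, -5.364)| = 5.468 m/s.

5.5 m/s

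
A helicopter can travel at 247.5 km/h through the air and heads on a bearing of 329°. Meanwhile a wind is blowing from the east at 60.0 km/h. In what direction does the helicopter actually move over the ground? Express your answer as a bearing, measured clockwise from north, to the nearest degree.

Taking east as x and north as y: velocity relative to the air = (-127.472, 212.149) km/h; the air relative to ground = (-60.000, 0.000) km/h.
Velocity relative to ground = (-127.472, 212.149) + (-60.000, 0.000) = (-187.472, 212.149) km/h.
Bearing = atan2(-187.47, 212.15) = 318.53° clockwise from north.

319°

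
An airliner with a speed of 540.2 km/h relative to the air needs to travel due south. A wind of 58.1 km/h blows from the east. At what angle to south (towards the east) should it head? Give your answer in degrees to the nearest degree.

The wind pushes perpendicular to the desired track; the heading must have a component into the wind equal to 58.1 km/h: 540.2 sin θ = 58.1.
sin θ = 0.1076, so θ = 6.174°.

6°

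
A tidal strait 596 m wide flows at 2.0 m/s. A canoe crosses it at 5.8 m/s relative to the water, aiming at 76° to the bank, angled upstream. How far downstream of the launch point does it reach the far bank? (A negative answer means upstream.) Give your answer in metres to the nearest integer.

Perpendicular speed = 5.628 m/s; crossing time = 596 / 5.628 = 105.904 s.
Net downstream speed = 0.597 m/s.
Drift = 0.597 × 105.904 = 63.209 m (downstream).

63 m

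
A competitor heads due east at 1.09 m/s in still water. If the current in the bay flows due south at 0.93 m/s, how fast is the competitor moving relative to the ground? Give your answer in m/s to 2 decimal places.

1.43 m/s

Taking east as x and north as y: velocity relative to the water = (1.090, 0.000) m/s; the water relative to ground = (0.000, -0.930) m/s.
Velocity relative to ground = (1.090, 0.000) + (0.000, -0.930) = (1.090, -0.930) m/s.
Speed = |(1.090, -0.930)| = 1.433 m/s.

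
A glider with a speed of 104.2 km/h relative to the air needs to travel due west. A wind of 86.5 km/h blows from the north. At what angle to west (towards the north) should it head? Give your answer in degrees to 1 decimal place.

The wind pushes perpendicular to the desired track; the heading must have a component into the wind equal to 86.5 km/h: 104.2 sin θ = 86.5.
sin θ = 0.8301, so θ = 56.113°.

56.1°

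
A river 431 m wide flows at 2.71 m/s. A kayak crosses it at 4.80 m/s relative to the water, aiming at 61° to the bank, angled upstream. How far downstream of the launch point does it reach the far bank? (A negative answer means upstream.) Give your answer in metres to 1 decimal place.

39.3 m

Perpendicular speed = 4.198 m/s; crossing time = 431 / 4.198 = 102.664 s.
Net downstream speed = 0.383 m/s.
Drift = 0.383 × 102.664 = 39.311 m (downstream).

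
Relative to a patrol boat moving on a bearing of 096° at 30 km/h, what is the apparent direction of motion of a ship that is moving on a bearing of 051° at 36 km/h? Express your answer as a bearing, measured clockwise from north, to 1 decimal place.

355.9°

Taking east as x and north as y: ship velocity = (27.977, 22.656) km/h; patrol boat velocity = (29.836, -3.136) km/h.
Velocity of ship relative to patrol boat = (27.977, 22.656) − (29.836, -3.136) = (-1.858, 25.791) km/h.
Bearing = atan2(-1.86, 25.79) = 355.88° clockwise from north.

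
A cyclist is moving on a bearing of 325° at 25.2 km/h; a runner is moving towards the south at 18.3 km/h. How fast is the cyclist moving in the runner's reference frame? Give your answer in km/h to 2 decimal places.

41.54 km/h

Taking east as x and north as y: cyclist velocity = (-14.454, 20.643) km/h; runner velocity = (0.000, -18.300) km/h.
Velocity of cyclist relative to runner = (-14.454, 20.643) − (0.000, -18.300) = (-14.454, 38.943) km/h.
Magnitude = |(-14.454, 38.943)| = 41.539 km/h.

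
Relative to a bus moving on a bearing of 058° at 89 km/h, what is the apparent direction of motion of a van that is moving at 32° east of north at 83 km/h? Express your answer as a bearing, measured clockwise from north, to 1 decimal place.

306.4°

Taking east as x and north as y: van velocity = (43.983, 70.388) km/h; bus velocity = (75.476, 47.163) km/h.
Velocity of van relative to bus = (43.983, 70.388) − (75.476, 47.163) = (-31.493, 23.225) km/h.
Bearing = atan2(-31.49, 23.23) = 306.41° clockwise from north.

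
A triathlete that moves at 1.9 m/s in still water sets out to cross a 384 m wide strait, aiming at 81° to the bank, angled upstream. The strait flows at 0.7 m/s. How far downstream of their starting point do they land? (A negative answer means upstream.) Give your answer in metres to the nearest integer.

Perpendicular speed = 1.877 m/s; crossing time = 384 / 1.877 = 204.625 s.
Net downstream speed = 0.403 m/s.
Drift = 0.403 × 204.625 = 82.418 m (downstream).

82 m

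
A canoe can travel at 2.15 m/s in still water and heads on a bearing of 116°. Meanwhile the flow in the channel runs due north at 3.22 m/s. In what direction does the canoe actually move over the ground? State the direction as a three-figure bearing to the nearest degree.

040°

Taking east as x and north as y: velocity relative to the water = (1.932, -0.942) m/s; the water relative to ground = (0.000, 3.220) m/s.
Velocity relative to ground = (1.932, -0.942) + (0.000, 3.220) = (1.932, 2.278) m/s.
Bearing = atan2(1.93, 2.28) = 40.31° clockwise from north.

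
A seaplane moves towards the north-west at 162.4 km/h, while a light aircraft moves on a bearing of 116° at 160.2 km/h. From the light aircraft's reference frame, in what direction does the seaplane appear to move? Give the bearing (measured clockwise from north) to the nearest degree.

306°

Taking east as x and north as y: seaplane velocity = (-114.834, 114.834) km/h; light aircraft velocity = (143.987, -70.227) km/h.
Velocity of seaplane relative to light aircraft = (-114.834, 114.834) − (143.987, -70.227) = (-258.821, 185.061) km/h.
Bearing = atan2(-258.82, 185.06) = 305.57° clockwise from north.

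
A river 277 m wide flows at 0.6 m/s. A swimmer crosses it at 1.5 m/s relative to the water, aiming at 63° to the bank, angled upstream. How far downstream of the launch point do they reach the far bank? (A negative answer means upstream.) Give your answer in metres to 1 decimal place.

Perpendicular speed = 1.337 m/s; crossing time = 277 / 1.337 = 207.256 s.
Net downstream speed = -0.081 m/s.
Drift = -0.081 × 207.256 = -16.785 m (upstream).

-16.8 m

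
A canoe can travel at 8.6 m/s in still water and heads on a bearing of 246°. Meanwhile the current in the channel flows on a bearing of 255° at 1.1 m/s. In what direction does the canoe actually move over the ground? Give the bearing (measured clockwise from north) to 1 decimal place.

Taking east as x and north as y: velocity relative to the water = (-7.856, -3.498) m/s; the water relative to ground = (-1.063, -0.285) m/s.
Velocity relative to ground = (-7.856, -3.498) + (-1.063, -0.285) = (-8.919, -3.783) m/s.
Bearing = atan2(-8.92, -3.78) = 247.02° clockwise from north.

247.0°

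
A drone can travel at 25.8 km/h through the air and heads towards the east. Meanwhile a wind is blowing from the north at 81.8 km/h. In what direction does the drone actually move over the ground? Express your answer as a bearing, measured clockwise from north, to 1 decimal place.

Taking east as x and north as y: velocity relative to the air = (25.800, 0.000) km/h; the air relative to ground = (0.000, -81.800) km/h.
Velocity relative to ground = (25.800, 0.000) + (0.000, -81.800) = (25.800, -81.800) km/h.
Bearing = atan2(25.80, -81.80) = 162.49° clockwise from north.

162.5°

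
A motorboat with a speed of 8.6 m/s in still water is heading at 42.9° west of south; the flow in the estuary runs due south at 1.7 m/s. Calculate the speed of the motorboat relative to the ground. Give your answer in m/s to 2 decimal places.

9.91 m/s

Taking east as x and north as y: velocity relative to the water = (-5.854, -6.300) m/s; the water relative to ground = (0.000, -1.700) m/s.
Velocity relative to ground = (-5.854, -6.300) + (0.000, -1.700) = (-5.854, -8.000) m/s.
Speed = |(-5.854, -8.000)| = 9.913 m/s.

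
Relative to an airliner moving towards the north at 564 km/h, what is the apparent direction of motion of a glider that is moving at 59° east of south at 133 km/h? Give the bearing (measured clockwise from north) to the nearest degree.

170°

Taking east as x and north as y: glider velocity = (114.003, -68.500) km/h; airliner velocity = (0.000, 564.000) km/h.
Velocity of glider relative to airliner = (114.003, -68.500) − (0.000, 564.000) = (114.003, -632.500) km/h.
Bearing = atan2(114.00, -632.50) = 169.78° clockwise from north.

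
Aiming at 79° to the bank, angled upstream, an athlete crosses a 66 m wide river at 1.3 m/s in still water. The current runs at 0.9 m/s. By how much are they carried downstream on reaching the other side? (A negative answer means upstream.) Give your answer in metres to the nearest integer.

34 m

Perpendicular speed = 1.276 m/s; crossing time = 66 / 1.276 = 51.719 s.
Net downstream speed = 0.652 m/s.
Drift = 0.652 × 51.719 = 33.718 m (downstream).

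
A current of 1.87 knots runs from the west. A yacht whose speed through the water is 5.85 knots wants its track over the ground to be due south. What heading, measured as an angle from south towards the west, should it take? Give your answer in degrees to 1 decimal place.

18.6°

The current pushes perpendicular to the desired track; the heading must have a component into the current equal to 1.87 knots: 5.85 sin θ = 1.87.
sin θ = 0.3197, so θ = 18.642°.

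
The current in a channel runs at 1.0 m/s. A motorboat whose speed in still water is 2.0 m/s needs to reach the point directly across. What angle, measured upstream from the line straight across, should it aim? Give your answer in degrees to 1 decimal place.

30.0°

To cancel the current, the upstream component of the motorboat's velocity must equal the flow: 2.0 sin θ = 1.0.
sin θ = 1.0 / 2.0 = 0.5000.
θ = arcsin(0.5000) = 30.000°.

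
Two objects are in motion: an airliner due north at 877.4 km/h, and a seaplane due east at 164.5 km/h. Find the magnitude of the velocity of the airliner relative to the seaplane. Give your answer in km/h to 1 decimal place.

892.7 km/h

Taking east as x and north as y: airliner velocity = (0.000, 877.400) km/h; seaplane velocity = (164.500, 0.000) km/h.
Velocity of airliner relative to seaplane = (0.000, 877.400) − (164.500, 0.000) = (-164.500, 877.400) km/h.
Magnitude = |(-164.500, 877.400)| = 892.688 km/h.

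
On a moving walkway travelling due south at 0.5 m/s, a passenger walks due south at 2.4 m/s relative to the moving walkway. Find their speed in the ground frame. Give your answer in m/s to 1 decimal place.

Taking east as x and north as y: moving walkway velocity = (0.000, -0.500) m/s; passenger velocity relative to moving walkway = (0.000, -2.400) m/s.
Velocity relative to ground = (0.000, -0.500) + (0.000, -2.400) = (0.000, -2.900) m/s.
Speed = |(0.000, -2.900)| = 2.900 m/s.

2.9 m/s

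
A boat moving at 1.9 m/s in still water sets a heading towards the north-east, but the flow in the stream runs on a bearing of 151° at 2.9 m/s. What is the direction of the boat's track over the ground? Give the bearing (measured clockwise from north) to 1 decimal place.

113.5°

Taking east as x and north as y: velocity relative to the water = (1.344, 1.344) m/s; the water relative to ground = (1.406, -2.536) m/s.
Velocity relative to ground = (1.344, 1.344) + (1.406, -2.536) = (2.749, -1.193) m/s.
Bearing = atan2(2.75, -1.19) = 113.45° clockwise from north.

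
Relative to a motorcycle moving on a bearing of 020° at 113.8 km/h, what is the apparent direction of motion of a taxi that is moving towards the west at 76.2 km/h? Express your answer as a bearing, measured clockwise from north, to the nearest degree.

Taking east as x and north as y: taxi velocity = (-76.200, 0.000) km/h; motorcycle velocity = (38.922, 106.937) km/h.
Velocity of taxi relative to motorcycle = (-76.200, 0.000) − (38.922, 106.937) = (-115.122, -106.937) km/h.
Bearing = atan2(-115.12, -106.94) = 227.11° clockwise from north.

227°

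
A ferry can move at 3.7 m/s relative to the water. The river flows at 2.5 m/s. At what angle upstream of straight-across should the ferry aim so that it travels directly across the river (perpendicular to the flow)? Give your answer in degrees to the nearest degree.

43°

To cancel the current, the upstream component of the ferry's velocity must equal the flow: 3.7 sin θ = 2.5.
sin θ = 2.5 / 3.7 = 0.6757.
θ = arcsin(0.6757) = 42.507°.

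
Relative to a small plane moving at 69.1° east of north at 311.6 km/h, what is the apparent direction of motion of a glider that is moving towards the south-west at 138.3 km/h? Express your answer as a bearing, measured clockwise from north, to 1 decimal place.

Taking east as x and north as y: glider velocity = (-97.793, -97.793) km/h; small plane velocity = (291.098, 111.160) km/h.
Velocity of glider relative to small plane = (-97.793, -97.793) − (291.098, 111.160) = (-388.891, -208.952) km/h.
Bearing = atan2(-388.89, -208.95) = 241.75° clockwise from north.

241.8°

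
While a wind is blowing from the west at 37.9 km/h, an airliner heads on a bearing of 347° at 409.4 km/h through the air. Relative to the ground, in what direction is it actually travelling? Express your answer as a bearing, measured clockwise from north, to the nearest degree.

352°

Taking east as x and north as y: velocity relative to the air = (-92.095, 398.907) km/h; the air relative to ground = (37.900, 0.000) km/h.
Velocity relative to ground = (-92.095, 398.907) + (37.900, 0.000) = (-54.195, 398.907) km/h.
Bearing = atan2(-54.19, 398.91) = 352.26° clockwise from north.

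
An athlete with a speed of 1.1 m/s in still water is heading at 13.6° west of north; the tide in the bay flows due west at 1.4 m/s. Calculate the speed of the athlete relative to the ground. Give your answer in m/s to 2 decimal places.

1.97 m/s

Taking east as x and north as y: velocity relative to the water = (-0.259, 1.069) m/s; the water relative to ground = (-1.400, 0.000) m/s.
Velocity relative to ground = (-0.259, 1.069) + (-1.400, 0.000) = (-1.659, 1.069) m/s.
Speed = |(-1.659, 1.069)| = 1.973 m/s.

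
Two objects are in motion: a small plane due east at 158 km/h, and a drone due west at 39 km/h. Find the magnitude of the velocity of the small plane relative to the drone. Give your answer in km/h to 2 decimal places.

Taking east as x and north as y: small plane velocity = (158.000, 0.000) km/h; drone velocity = (-39.000, 0.000) km/h.
Velocity of small plane relative to drone = (158.000, 0.000) − (-39.000, 0.000) = (197.000, 0.000) km/h.
Magnitude = |(197.000, 0.000)| = 197.000 km/h.

197.00 km/h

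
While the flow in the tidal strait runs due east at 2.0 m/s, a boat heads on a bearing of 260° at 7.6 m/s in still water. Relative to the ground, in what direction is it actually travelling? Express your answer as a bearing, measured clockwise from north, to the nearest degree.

Taking east as x and north as y: velocity relative to the water = (-7.485, -1.320) m/s; the water relative to ground = (2.000, 0.000) m/s.
Velocity relative to ground = (-7.485, -1.320) + (2.000, 0.000) = (-5.485, -1.320) m/s.
Bearing = atan2(-5.48, -1.32) = 256.47° clockwise from north.

256°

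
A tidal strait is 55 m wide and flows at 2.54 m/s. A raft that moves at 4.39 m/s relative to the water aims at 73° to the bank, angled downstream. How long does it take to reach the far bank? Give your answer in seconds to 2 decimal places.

The component of the raft's velocity perpendicular to the bank is 4.39 × sin 73° = 4.198 m/s.
The current is parallel to the bank, so it does not affect the crossing time.
Time = 55 / 4.198 = 13.101 s.

13.10 s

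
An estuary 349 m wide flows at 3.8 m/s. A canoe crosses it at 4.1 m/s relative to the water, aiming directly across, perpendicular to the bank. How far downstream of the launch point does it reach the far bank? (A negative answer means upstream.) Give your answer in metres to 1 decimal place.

323.5 m

Perpendicular speed = 4.100 m/s; crossing time = 349 / 4.100 = 85.122 s.
Net downstream speed = 3.800 m/s.
Drift = 3.800 × 85.122 = 323.463 m (downstream).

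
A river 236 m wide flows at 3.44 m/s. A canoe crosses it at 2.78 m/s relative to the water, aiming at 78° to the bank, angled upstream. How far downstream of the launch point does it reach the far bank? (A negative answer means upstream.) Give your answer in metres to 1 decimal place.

248.4 m

Perpendicular speed = 2.719 m/s; crossing time = 236 / 2.719 = 86.789 s.
Net downstream speed = 2.862 m/s.
Drift = 2.862 × 86.789 = 248.390 m (downstream).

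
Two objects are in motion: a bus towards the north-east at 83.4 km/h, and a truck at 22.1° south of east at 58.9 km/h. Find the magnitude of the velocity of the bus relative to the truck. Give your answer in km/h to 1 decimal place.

81.3 km/h

Taking east as x and north as y: bus velocity = (58.973, 58.973) km/h; truck velocity = (54.573, -22.160) km/h.
Velocity of bus relative to truck = (58.973, 58.973) − (54.573, -22.160) = (4.400, 81.132) km/h.
Magnitude = |(4.400, 81.132)| = 81.252 km/h.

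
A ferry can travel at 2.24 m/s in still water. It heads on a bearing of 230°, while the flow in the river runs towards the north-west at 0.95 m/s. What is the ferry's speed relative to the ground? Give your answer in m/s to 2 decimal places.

2.51 m/s

Taking east as x and north as y: velocity relative to the water = (-1.716, -1.440) m/s; the water relative to ground = (-0.672, 0.672) m/s.
Velocity relative to ground = (-1.716, -1.440) + (-0.672, 0.672) = (-2.388, -0.768) m/s.
Speed = |(-2.388, -0.768)| = 2.508 m/s.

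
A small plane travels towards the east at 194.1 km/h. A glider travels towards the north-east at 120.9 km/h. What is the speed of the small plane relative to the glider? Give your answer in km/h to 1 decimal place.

138.2 km/h

Taking east as x and north as y: small plane velocity = (194.100, 0.000) km/h; glider velocity = (85.489, 85.489) km/h.
Velocity of small plane relative to glider = (194.100, 0.000) − (85.489, 85.489) = (108.611, -85.489) km/h.
Magnitude = |(108.611, -85.489)| = 138.220 km/h.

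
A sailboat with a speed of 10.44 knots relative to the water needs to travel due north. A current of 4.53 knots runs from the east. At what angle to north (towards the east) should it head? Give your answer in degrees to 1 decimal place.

25.7°

The current pushes perpendicular to the desired track; the heading must have a component into the current equal to 4.53 knots: 10.44 sin θ = 4.53.
sin θ = 0.4339, so θ = 25.716°.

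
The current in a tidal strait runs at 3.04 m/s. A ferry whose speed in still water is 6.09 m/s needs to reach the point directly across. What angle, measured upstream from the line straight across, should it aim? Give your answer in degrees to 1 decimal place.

29.9°

To cancel the current, the upstream component of the ferry's velocity must equal the flow: 6.09 sin θ = 3.04.
sin θ = 3.04 / 6.09 = 0.4992.
θ = arcsin(0.4992) = 29.946°.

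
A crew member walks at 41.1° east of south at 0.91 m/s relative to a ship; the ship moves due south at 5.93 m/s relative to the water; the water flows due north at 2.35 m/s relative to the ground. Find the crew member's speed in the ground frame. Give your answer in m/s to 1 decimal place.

4.3 m/s

In east/north components (m/s): crew member relative to ship = (0.598, -0.686); ship relative to water = (0.000, -5.930); water relative to ground = (0.000, 2.350).
Sum = (0.598, -4.266) m/s.
Speed = |(0.598, -4.266)| = 4.307 m/s.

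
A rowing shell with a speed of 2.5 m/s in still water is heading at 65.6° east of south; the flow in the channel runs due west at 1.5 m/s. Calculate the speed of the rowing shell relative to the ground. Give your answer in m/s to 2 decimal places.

Taking east as x and north as y: velocity relative to the water = (2.277, -1.033) m/s; the water relative to ground = (-1.500, 0.000) m/s.
Velocity relative to ground = (2.277, -1.033) + (-1.500, 0.000) = (0.777, -1.033) m/s.
Speed = |(0.777, -1.033)| = 1.292 m/s.

1.29 m/s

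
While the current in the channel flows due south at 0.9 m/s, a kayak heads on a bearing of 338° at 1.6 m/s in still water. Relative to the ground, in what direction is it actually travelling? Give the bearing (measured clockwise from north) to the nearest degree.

Taking east as x and north as y: velocity relative to the water = (-0.599, 1.483) m/s; the water relative to ground = (0.000, -0.900) m/s.
Velocity relative to ground = (-0.599, 1.483) + (0.000, -0.900) = (-0.599, 0.583) m/s.
Bearing = atan2(-0.60, 0.58) = 314.23° clockwise from north.

314°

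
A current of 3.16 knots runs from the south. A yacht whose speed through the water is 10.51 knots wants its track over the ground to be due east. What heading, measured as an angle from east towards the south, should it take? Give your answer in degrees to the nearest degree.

17°

The current pushes perpendicular to the desired track; the heading must have a component into the current equal to 3.16 knots: 10.51 sin θ = 3.16.
sin θ = 0.3007, so θ = 17.498°.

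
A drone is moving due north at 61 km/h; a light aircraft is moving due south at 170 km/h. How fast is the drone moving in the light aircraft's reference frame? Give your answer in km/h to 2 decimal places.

231.00 km/h

Taking east as x and north as y: drone velocity = (0.000, 61.000) km/h; light aircraft velocity = (0.000, -170.000) km/h.
Velocity of drone relative to light aircraft = (0.000, 61.000) − (0.000, -170.000) = (0.000, 231.000) km/h.
Magnitude = |(0.000, 231.000)| = 231.000 km/h.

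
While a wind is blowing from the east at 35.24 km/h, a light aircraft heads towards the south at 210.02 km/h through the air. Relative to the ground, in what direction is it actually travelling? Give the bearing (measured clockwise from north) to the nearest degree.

190°

Taking east as x and north as y: velocity relative to the air = (0.000, -210.020) km/h; the air relative to ground = (-35.240, 0.000) km/h.
Velocity relative to ground = (0.000, -210.020) + (-35.240, 0.000) = (-35.240, -210.020) km/h.
Bearing = atan2(-35.24, -210.02) = 189.53° clockwise from north.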